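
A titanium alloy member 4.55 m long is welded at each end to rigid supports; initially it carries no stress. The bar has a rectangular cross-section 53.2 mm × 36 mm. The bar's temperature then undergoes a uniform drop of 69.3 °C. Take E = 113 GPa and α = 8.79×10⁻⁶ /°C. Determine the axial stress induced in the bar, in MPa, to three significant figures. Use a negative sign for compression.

68.8 MPa

Free thermal expansion αLΔT = 8.79e-6 · 4550 · -69.3 = -2.772 mm.
The walls impose strain ε = −(-2.772)/4550 = 6.0915e-04; σ = Eε = 113000 · 6.0915e-04 = 68.83 MPa.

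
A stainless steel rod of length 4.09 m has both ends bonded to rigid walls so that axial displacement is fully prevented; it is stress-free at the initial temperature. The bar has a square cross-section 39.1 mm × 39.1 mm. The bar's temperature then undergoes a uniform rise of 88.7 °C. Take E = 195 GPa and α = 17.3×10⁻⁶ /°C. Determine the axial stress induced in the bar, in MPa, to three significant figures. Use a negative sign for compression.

-299 MPa

Free thermal expansion αLΔT = 17.3e-6 · 4090 · 88.7 = 6.276 mm.
The walls impose strain ε = −(6.276)/4090 = -1.5345e-03; σ = Eε = 195000 · -1.5345e-03 = -299.2 MPa.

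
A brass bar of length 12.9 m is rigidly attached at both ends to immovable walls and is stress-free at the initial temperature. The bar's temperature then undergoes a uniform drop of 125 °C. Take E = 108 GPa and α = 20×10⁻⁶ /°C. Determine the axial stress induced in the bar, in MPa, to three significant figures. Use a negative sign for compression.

270 MPa

Free thermal expansion αLΔT = 20e-6 · 12900 · -125 = -32.25 mm.
The walls impose strain ε = −(-32.25)/12900 = 2.5000e-03; σ = Eε = 108000 · 2.5000e-03 = 270 MPa.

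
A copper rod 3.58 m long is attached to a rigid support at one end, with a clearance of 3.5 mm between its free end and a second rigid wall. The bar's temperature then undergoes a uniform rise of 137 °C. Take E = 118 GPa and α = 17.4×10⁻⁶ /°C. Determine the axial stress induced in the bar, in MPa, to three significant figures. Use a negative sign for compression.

Free thermal expansion αLΔT = 17.4e-6 · 3580 · 137 = 8.534 mm.
The walls engage after the gap closes; constrained expansion = 8.534 − 3.5 = 5.034 mm.
The walls impose strain ε = −(5.034)/3580 = -1.4061e-03; σ = Eε = 118000 · -1.4061e-03 = -165.9 MPa.

-166 MPa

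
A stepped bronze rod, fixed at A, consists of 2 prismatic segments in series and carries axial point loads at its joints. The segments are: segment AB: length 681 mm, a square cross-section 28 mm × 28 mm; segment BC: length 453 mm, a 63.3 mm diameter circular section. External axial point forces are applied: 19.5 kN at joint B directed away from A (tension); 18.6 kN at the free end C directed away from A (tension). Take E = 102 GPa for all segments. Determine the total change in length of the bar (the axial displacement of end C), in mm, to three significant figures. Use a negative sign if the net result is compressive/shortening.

0.351 mm

Internal axial forces (sectioning from the free end, tension +): N_BC = 18.6 kN, N_AB = 38.1 kN.
A_AB = 784 mm².
A_BC = 3147 mm².
δ_AB = 38100·681/(784·102000) = 0.3245 mm
δ_BC = 18600·453/(3147·102000) = 0.02625 mm
δ = Σδ_i = 0.3507 mm.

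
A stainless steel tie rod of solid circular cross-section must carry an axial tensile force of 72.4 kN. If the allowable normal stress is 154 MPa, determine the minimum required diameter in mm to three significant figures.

24.5 mm

Required area A ≥ P/σ_allow = 72400/154 = 470.1 mm².
For a solid circular section, d ≥ √(4A/π) = 24.47 mm.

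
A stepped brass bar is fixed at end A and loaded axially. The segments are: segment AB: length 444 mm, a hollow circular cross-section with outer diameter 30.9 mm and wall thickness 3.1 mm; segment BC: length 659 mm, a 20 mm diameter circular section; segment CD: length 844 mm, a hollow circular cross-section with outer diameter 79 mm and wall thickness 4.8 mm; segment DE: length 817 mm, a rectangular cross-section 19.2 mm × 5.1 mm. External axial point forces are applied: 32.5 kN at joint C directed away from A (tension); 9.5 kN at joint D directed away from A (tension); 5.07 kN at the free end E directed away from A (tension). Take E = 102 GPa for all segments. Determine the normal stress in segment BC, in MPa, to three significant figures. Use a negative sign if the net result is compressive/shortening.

Internal axial forces (sectioning from the free end, tension +): N_DE = 5.07 kN, N_CD = 14.57 kN, N_BC = 47.07 kN, N_AB = 47.07 kN.
A_BC = 314.2 mm².
σ_BC = N_BC/A_BC = 47070/314.2 = 149.8 MPa.

150 MPa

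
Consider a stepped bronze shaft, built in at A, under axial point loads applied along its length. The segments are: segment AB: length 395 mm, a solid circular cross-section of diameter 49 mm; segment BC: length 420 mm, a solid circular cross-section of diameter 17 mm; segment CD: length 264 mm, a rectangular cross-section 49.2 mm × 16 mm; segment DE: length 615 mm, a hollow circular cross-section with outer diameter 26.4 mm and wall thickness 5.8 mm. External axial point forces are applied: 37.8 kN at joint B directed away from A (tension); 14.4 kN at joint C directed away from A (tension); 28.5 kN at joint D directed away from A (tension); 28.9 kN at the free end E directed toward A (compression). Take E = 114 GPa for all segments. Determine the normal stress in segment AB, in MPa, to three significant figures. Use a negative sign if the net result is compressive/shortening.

27.5 MPa

Internal axial forces (sectioning from the free end, tension +): N_DE = -28.9 kN, N_CD = -0.4 kN, N_BC = 14 kN, N_AB = 51.8 kN.
A_AB = 1886 mm².
σ_AB = N_AB/A_AB = 51800/1886 = 27.47 MPa.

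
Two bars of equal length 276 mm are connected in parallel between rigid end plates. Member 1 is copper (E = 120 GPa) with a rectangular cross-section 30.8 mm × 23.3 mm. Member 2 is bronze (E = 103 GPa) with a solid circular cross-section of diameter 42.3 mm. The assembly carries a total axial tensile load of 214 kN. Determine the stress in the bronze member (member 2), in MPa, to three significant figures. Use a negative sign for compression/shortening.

A_1 = 717.6 mm².
A_2 = 1405 mm².
Equal strain + equilibrium ⇒ each member carries load in proportion to AE: A₁E₁ = 86120000 N, A₂E₂ = 144700000 N, ΣAE = 230900000 N.
σ₂ = P·E₂/ΣAE = 214000·103000/230900000 = 95.48 MPa.

95.5 MPa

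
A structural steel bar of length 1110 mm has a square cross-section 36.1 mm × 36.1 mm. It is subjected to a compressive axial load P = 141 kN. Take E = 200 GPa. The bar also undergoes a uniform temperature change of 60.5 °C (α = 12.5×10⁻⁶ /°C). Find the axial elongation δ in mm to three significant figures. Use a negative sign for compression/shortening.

A = 1303 mm².
δ_mech = NL/(AE) = -141000·1110/(1303·200000) = -0.6005 mm.
δ_thermal = αLΔT = 12.5e-6·1110·60.5 = 0.8394 mm.
δ = δ_mech + δ_thermal = 0.239 mm.

0.239 mm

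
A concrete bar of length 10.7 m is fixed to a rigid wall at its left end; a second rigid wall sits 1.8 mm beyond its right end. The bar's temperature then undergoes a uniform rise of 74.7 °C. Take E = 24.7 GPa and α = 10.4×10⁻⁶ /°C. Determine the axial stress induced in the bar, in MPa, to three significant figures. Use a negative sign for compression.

-15.0 MPa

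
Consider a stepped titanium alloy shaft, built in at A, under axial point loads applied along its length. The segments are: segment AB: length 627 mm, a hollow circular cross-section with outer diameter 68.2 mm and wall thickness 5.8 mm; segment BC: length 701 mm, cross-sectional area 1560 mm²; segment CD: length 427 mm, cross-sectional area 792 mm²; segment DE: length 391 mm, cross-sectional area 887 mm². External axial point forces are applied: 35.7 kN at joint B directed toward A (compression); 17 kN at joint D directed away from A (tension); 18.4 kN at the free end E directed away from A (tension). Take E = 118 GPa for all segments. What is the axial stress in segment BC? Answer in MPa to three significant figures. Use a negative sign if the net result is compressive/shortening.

Internal axial forces (sectioning from the free end, tension +): N_DE = 18.4 kN, N_CD = 35.4 kN, N_BC = 35.4 kN, N_AB = -0.3 kN.
σ_BC = N_BC/A_BC = 35400/1560 = 22.69 MPa.

22.7 MPa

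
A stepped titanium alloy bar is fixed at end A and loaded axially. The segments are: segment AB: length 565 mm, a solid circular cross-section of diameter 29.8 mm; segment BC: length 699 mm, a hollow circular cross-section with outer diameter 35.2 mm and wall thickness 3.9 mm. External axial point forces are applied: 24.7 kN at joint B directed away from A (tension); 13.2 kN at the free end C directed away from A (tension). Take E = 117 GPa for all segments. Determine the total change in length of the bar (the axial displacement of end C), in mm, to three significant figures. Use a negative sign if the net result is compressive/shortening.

Internal axial forces (sectioning from the free end, tension +): N_BC = 13.2 kN, N_AB = 37.9 kN.
A_AB = 697.5 mm².
A_BC = 383.5 mm².
δ_AB = 37900·565/(697.5·117000) = 0.2624 mm
δ_BC = 13200·699/(383.5·117000) = 0.2056 mm
δ = Σδ_i = 0.468 mm.

0.468 mm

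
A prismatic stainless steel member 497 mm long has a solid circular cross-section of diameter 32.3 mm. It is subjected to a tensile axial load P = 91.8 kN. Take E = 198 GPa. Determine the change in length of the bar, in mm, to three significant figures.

A = 819.4 mm².
δ_mech = NL/(AE) = 91800·497/(819.4·198000) = 0.2812 mm.

0.281 mm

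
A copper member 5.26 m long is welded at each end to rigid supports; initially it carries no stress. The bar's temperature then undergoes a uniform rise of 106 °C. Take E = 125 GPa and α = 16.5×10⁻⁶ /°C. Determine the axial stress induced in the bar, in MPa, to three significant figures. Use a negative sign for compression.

-219 MPa

Free thermal expansion αLΔT = 16.5e-6 · 5260 · 106 = 9.2 mm.
The walls impose strain ε = −(9.2)/5260 = -1.7490e-03; σ = Eε = 125000 · -1.7490e-03 = -218.6 MPa.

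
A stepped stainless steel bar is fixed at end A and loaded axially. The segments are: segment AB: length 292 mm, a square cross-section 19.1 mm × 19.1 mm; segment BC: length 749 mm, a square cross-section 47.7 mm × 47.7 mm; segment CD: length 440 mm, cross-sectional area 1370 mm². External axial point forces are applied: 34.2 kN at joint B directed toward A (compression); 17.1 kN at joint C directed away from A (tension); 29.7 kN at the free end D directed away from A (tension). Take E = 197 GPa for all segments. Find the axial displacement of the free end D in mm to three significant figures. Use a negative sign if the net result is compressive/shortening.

Internal axial forces (sectioning from the free end, tension +): N_CD = 29.7 kN, N_BC = 46.8 kN, N_AB = 12.6 kN.
A_AB = 364.8 mm².
A_BC = 2275 mm².
δ_AB = 12600·292/(364.8·197000) = 0.05119 mm
δ_BC = 46800·749/(2275·197000) = 0.0782 mm
δ_CD = 29700·440/(1370·197000) = 0.04842 mm
δ = Σδ_i = 0.1778 mm.

0.178 mm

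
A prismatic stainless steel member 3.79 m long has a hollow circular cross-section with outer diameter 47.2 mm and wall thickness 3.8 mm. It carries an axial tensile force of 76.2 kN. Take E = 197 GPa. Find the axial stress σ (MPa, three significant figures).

147 MPa

A = 518.1 mm².
σ = N/A = 76200/518.1 = 147.1 MPa.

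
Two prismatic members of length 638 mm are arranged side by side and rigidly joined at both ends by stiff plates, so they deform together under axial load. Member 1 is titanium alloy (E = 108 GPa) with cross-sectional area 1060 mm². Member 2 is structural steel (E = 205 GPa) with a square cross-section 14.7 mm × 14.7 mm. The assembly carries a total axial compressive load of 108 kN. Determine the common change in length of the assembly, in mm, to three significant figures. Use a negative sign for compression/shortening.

A_2 = 216.1 mm².
Equal strain + equilibrium ⇒ each member carries load in proportion to AE: A₁E₁ = 114500000 N, A₂E₂ = 44300000 N, ΣAE = 158800000 N.
δ = PL/ΣAE = -108000·638/158800000 = -0.434 mm.

-0.434 mm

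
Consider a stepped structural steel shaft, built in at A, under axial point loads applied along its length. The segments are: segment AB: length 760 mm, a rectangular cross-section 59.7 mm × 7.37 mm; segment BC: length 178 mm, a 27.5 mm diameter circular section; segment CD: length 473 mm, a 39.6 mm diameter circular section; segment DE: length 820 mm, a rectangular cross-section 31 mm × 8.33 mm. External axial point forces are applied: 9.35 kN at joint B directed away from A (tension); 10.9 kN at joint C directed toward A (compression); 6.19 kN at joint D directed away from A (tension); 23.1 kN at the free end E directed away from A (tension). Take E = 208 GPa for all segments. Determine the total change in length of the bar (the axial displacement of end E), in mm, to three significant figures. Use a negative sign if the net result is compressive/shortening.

Internal axial forces (sectioning from the free end, tension +): N_DE = 23.1 kN, N_CD = 29.29 kN, N_BC = 18.39 kN, N_AB = 27.74 kN.
A_AB = 440 mm².
A_BC = 594 mm².
A_CD = 1232 mm².
A_DE = 258.2 mm².
δ_AB = 27740·760/(440·208000) = 0.2304 mm
δ_BC = 18390·178/(594·208000) = 0.0265 mm
δ_CD = 29290·473/(1232·208000) = 0.05408 mm
δ_DE = 23100·820/(258.2·208000) = 0.3527 mm
δ = Σδ_i = 0.6636 mm.

0.664 mm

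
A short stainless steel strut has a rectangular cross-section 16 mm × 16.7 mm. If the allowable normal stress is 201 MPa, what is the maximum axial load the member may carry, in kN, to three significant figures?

A = 267.2 mm².
P_max = σ_allow · A = 201 · 267.2 = 53710 N = 53.71 kN.

53.7 kN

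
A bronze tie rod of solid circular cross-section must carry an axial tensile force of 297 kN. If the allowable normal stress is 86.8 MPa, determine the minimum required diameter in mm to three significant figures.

66.0 mm

Required area A ≥ P/σ_allow = 297000/86.8 = 3422 mm².
For a solid circular section, d ≥ √(4A/π) = 66 mm.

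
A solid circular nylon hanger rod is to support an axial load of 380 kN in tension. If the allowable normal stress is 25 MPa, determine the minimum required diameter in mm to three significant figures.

139 mm

Required area A ≥ P/σ_allow = 380000/25 = 15200 mm².
For a solid circular section, d ≥ √(4A/π) = 139.1 mm.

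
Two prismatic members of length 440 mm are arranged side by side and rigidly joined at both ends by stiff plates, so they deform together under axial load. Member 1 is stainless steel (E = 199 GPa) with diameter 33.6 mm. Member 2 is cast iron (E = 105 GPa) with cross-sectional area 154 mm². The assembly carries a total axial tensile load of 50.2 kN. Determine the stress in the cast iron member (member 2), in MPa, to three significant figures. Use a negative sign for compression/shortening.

27.4 MPa

A_1 = 886.7 mm².
Equal strain + equilibrium ⇒ each member carries load in proportion to AE: A₁E₁ = 176400000 N, A₂E₂ = 16170000 N, ΣAE = 192600000 N.
σ₂ = P·E₂/ΣAE = 50200·105000/192600000 = 27.36 MPa.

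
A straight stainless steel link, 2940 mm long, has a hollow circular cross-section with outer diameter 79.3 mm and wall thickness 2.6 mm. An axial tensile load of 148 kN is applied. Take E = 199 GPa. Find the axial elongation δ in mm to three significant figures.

A = 626.5 mm².
δ_mech = NL/(AE) = 148000·2940/(626.5·199000) = 3.49 mm.

3.49 mm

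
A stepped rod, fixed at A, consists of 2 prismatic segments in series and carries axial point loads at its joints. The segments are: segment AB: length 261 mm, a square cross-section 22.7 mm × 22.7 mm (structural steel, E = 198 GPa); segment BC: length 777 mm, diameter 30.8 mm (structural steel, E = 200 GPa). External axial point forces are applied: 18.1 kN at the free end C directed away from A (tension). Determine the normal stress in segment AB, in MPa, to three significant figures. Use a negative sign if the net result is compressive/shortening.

35.1 MPa

Internal axial forces (sectioning from the free end, tension +): N_BC = 18.1 kN, N_AB = 18.1 kN.
A_AB = 515.3 mm².
σ_AB = N_AB/A_AB = 18100/515.3 = 35.13 MPa.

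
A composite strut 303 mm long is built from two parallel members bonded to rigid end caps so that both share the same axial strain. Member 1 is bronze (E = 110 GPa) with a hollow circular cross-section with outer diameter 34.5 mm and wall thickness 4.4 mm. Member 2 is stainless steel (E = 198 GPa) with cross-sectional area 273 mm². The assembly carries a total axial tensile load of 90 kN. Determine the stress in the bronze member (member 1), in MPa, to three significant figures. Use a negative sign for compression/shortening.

99.2 MPa

A_1 = 416.1 mm².
Equal strain + equilibrium ⇒ each member carries load in proportion to AE: A₁E₁ = 45770000 N, A₂E₂ = 54050000 N, ΣAE = 99820000 N.
σ₁ = P·E₁/ΣAE = 90000·110000/99820000 = 99.18 MPa.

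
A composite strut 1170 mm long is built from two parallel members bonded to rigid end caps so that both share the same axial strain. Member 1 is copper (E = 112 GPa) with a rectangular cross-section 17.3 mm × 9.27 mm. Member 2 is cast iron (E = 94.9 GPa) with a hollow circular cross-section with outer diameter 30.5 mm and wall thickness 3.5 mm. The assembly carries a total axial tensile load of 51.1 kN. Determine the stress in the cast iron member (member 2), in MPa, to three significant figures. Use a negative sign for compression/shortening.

A_1 = 160.4 mm².
A_2 = 296.9 mm².
Equal strain + equilibrium ⇒ each member carries load in proportion to AE: A₁E₁ = 17960000 N, A₂E₂ = 28170000 N, ΣAE = 46140000 N.
σ₂ = P·E₂/ΣAE = 51100·94900/46140000 = 105.1 MPa.

105 MPa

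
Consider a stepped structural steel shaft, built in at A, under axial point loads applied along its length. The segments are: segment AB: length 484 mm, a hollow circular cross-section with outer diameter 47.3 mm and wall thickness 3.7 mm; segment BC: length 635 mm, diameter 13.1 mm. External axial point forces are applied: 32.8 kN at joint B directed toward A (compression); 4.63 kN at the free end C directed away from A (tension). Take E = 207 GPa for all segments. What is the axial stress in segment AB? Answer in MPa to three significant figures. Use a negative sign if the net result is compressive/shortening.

Internal axial forces (sectioning from the free end, tension +): N_BC = 4.63 kN, N_AB = -28.17 kN.
A_AB = 506.8 mm².
σ_AB = N_AB/A_AB = -28170/506.8 = -55.58 MPa.

-55.6 MPa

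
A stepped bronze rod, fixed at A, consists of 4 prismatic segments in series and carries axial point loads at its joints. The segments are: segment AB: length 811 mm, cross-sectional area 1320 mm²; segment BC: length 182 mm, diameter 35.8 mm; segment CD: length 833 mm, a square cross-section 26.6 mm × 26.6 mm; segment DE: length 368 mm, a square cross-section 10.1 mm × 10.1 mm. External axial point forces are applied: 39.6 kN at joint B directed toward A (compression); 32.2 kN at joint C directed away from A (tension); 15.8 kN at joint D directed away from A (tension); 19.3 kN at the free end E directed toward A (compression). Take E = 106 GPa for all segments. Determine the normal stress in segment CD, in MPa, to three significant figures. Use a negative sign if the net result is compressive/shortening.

Internal axial forces (sectioning from the free end, tension +): N_DE = -19.3 kN, N_CD = -3.5 kN, N_BC = 28.7 kN, N_AB = -10.9 kN.
A_CD = 707.6 mm².
σ_CD = N_CD/A_CD = -3500/707.6 = -4.947 MPa.

-4.95 MPa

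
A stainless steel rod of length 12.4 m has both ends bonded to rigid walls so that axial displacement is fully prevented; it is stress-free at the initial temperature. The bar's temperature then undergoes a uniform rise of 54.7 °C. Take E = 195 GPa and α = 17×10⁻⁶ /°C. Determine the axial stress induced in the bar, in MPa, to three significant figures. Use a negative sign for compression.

Free thermal expansion αLΔT = 17e-6 · 12400 · 54.7 = 11.53 mm.
The walls impose strain ε = −(11.53)/12400 = -9.2990e-04; σ = Eε = 195000 · -9.2990e-04 = -181.3 MPa.

-181 MPa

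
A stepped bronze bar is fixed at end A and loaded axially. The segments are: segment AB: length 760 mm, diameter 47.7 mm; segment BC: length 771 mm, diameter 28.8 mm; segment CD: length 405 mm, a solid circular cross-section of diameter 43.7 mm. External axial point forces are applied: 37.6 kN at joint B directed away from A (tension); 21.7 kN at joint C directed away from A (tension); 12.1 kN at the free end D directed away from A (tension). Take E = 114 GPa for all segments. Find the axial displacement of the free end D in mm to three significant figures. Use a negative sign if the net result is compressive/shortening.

Internal axial forces (sectioning from the free end, tension +): N_CD = 12.1 kN, N_BC = 33.8 kN, N_AB = 71.4 kN.
A_AB = 1787 mm².
A_BC = 651.4 mm².
A_CD = 1500 mm².
δ_AB = 71400·760/(1787·114000) = 0.2664 mm
δ_BC = 33800·771/(651.4·114000) = 0.3509 mm
δ_CD = 12100·405/(1500·114000) = 0.02866 mm
δ = Σδ_i = 0.6459 mm.

0.646 mm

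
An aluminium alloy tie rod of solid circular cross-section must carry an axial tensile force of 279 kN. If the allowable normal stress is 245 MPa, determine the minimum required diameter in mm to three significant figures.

Required area A ≥ P/σ_allow = 279000/245 = 1139 mm².
For a solid circular section, d ≥ √(4A/π) = 38.08 mm.

38.1 mm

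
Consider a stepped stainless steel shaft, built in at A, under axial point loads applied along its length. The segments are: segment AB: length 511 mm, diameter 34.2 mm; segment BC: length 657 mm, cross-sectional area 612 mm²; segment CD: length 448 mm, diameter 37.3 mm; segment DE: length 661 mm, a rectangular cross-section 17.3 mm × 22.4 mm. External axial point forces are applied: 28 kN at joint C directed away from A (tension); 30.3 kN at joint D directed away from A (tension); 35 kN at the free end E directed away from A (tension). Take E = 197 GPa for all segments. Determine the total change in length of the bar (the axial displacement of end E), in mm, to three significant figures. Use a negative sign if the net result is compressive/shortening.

1.21 mm

Internal axial forces (sectioning from the free end, tension +): N_DE = 35 kN, N_CD = 65.3 kN, N_BC = 93.3 kN, N_AB = 93.3 kN.
A_AB = 918.6 mm².
A_CD = 1093 mm².
A_DE = 387.5 mm².
δ_AB = 93300·511/(918.6·197000) = 0.2634 mm
δ_BC = 93300·657/(612·197000) = 0.5084 mm
δ_CD = 65300·448/(1093·197000) = 0.1359 mm
δ_DE = 35000·661/(387.5·197000) = 0.303 mm
δ = Σδ_i = 1.211 mm.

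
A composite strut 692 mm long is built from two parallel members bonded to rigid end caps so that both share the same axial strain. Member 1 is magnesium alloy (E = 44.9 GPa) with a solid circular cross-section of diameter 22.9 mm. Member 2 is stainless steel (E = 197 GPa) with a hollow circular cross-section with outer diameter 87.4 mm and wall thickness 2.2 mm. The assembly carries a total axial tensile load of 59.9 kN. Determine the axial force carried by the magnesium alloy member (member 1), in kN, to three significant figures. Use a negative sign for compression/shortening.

8.24 kN

A_1 = 411.9 mm².
A_2 = 588.9 mm².
Equal strain + equilibrium ⇒ each member carries load in proportion to AE: A₁E₁ = 18490000 N, A₂E₂ = 116000000 N, ΣAE = 134500000 N.
F₁ = P·A₁E₁/ΣAE = 59900·18490000/134500000 = 8236 N.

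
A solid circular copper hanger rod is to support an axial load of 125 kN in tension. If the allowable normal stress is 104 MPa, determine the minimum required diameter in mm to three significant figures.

Required area A ≥ P/σ_allow = 125000/104 = 1202 mm².
For a solid circular section, d ≥ √(4A/π) = 39.12 mm.

39.1 mm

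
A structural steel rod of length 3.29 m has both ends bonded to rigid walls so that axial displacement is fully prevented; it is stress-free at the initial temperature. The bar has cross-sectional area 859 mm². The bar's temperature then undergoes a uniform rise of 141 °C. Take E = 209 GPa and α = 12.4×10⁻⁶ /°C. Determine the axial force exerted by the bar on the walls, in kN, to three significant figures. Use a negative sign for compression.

Free thermal expansion αLΔT = 12.4e-6 · 3290 · 141 = 5.752 mm.
The walls impose strain ε = −(5.752)/3290 = -1.7484e-03; σ = Eε = 209000 · -1.7484e-03 = -365.4 MPa.
Wall reaction R = σ·A = -365.4·859 = -313900 N = -313.9 kN.

-314 kN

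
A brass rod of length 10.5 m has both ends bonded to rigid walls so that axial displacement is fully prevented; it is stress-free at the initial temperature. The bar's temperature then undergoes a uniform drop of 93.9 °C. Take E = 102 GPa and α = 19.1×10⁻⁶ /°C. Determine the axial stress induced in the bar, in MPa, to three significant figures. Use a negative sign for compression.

Free thermal expansion αLΔT = 19.1e-6 · 10500 · -93.9 = -18.83 mm.
The walls impose strain ε = −(-18.83)/10500 = 1.7935e-03; σ = Eε = 102000 · 1.7935e-03 = 182.9 MPa.

183 MPa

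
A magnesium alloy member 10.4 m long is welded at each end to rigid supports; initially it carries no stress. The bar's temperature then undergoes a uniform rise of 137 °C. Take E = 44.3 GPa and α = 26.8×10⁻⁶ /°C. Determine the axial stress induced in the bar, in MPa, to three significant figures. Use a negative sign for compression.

-163 MPa

Free thermal expansion αLΔT = 26.8e-6 · 10400 · 137 = 38.18 mm.
The walls impose strain ε = −(38.18)/10400 = -3.6716e-03; σ = Eε = 44300 · -3.6716e-03 = -162.7 MPa.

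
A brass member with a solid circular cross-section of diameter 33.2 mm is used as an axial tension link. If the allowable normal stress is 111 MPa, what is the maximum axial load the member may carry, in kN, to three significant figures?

96.1 kN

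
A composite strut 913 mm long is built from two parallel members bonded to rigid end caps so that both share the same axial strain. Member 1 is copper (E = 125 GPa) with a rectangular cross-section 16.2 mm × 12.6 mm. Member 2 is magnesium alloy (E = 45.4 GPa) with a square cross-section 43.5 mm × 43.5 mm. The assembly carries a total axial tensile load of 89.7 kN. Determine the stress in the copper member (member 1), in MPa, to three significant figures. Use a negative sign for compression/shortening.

101 MPa

A_1 = 204.1 mm².
A_2 = 1892 mm².
Equal strain + equilibrium ⇒ each member carries load in proportion to AE: A₁E₁ = 25510000 N, A₂E₂ = 85910000 N, ΣAE = 111400000 N.
σ₁ = P·E₁/ΣAE = 89700·125000/111400000 = 100.6 MPa.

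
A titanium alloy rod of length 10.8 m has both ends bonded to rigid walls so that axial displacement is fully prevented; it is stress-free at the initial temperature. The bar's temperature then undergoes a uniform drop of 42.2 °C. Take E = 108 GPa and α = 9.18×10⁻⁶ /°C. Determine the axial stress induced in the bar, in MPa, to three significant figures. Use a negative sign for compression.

Free thermal expansion αLΔT = 9.18e-6 · 10800 · -42.2 = -4.184 mm.
The walls impose strain ε = −(-4.184)/10800 = 3.8740e-04; σ = Eε = 108000 · 3.8740e-04 = 41.84 MPa.

41.8 MPa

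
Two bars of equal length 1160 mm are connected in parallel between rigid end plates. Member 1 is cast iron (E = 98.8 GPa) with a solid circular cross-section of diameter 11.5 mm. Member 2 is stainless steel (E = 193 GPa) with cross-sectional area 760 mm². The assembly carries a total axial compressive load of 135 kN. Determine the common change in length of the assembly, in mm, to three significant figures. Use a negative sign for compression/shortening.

A_1 = 103.9 mm².
Equal strain + equilibrium ⇒ each member carries load in proportion to AE: A₁E₁ = 10260000 N, A₂E₂ = 146700000 N, ΣAE = 156900000 N.
δ = PL/ΣAE = -135000·1160/156900000 = -0.9978 mm.

-0.998 mm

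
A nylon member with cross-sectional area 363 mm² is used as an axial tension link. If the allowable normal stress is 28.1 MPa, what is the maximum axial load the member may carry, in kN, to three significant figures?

P_max = σ_allow · A = 28.1 · 363 = 10200 N = 10.2 kN.

10.2 kN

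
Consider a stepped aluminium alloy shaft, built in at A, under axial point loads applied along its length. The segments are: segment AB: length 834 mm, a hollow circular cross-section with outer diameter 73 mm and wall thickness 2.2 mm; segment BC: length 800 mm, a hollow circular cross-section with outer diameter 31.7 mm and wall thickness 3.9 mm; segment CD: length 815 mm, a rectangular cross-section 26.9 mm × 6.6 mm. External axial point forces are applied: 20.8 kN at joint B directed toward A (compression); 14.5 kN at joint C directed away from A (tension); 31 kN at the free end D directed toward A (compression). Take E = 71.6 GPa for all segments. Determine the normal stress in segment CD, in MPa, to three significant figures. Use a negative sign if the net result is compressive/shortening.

Internal axial forces (sectioning from the free end, tension +): N_CD = -31 kN, N_BC = -16.5 kN, N_AB = -37.3 kN.
A_CD = 177.5 mm².
σ_CD = N_CD/A_CD = -31000/177.5 = -174.6 MPa.

-175 MPa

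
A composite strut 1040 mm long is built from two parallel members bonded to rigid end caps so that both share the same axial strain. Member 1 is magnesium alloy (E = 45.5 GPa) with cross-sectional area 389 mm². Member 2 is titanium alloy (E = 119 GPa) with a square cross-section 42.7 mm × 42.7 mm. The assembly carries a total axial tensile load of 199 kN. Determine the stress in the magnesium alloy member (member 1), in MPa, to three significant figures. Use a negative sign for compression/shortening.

38.6 MPa

A_2 = 1823 mm².
Equal strain + equilibrium ⇒ each member carries load in proportion to AE: A₁E₁ = 17700000 N, A₂E₂ = 217000000 N, ΣAE = 234700000 N.
σ₁ = P·E₁/ΣAE = 199000·45500/234700000 = 38.58 MPa.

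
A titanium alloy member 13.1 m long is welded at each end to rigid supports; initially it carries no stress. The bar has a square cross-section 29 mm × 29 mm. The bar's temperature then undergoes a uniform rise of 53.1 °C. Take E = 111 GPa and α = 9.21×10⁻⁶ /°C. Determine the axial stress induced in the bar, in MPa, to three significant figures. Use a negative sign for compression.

Free thermal expansion αLΔT = 9.21e-6 · 13100 · 53.1 = 6.407 mm.
The walls impose strain ε = −(6.407)/13100 = -4.8905e-04; σ = Eε = 111000 · -4.8905e-04 = -54.28 MPa.

-54.3 MPa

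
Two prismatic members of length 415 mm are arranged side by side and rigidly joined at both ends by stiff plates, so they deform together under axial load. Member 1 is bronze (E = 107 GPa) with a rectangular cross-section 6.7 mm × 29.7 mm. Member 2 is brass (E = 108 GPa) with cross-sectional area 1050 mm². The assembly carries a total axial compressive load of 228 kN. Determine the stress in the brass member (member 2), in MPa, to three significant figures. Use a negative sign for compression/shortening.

-183 MPa

A_1 = 199 mm².
Equal strain + equilibrium ⇒ each member carries load in proportion to AE: A₁E₁ = 21290000 N, A₂E₂ = 113400000 N, ΣAE = 134700000 N.
σ₂ = P·E₂/ΣAE = -228000·108000/134700000 = -182.8 MPa.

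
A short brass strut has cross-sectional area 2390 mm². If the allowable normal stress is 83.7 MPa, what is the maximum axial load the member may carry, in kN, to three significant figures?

200 kN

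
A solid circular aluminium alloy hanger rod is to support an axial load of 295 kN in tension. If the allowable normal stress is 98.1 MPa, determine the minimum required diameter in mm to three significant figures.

Required area A ≥ P/σ_allow = 295000/98.1 = 3007 mm².
For a solid circular section, d ≥ √(4A/π) = 61.88 mm.

61.9 mm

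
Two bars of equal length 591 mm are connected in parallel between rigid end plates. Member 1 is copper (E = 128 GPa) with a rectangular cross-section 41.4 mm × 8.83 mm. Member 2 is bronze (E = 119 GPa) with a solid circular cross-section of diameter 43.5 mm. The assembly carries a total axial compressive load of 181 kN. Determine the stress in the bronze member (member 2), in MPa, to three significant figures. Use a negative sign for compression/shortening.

-96.3 MPa

A_1 = 365.6 mm².
A_2 = 1486 mm².
Equal strain + equilibrium ⇒ each member carries load in proportion to AE: A₁E₁ = 46790000 N, A₂E₂ = 176900000 N, ΣAE = 223600000 N.
σ₂ = P·E₂/ΣAE = -181000·119000/223600000 = -96.31 MPa.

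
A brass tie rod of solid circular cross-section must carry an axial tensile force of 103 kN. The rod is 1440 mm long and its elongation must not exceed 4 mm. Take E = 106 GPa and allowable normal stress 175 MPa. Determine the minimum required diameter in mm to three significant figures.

27.4 mm

Required area A ≥ P/σ_allow = 103000/175 = 588.6 mm².
For a solid circular section, d ≥ √(4A/π) = 27.38 mm.
Elongation limit: A ≥ PL/(Eδ_allow) = 103000·1440/(106000·4) = 349.8 mm² ⇒ d ≥ 21.1 mm.
The stress limit governs.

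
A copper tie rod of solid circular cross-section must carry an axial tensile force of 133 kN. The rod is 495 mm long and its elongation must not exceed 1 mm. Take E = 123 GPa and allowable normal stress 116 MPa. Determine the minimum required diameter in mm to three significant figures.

Required area A ≥ P/σ_allow = 133000/116 = 1147 mm².
For a solid circular section, d ≥ √(4A/π) = 38.21 mm.
Elongation limit: A ≥ PL/(Eδ_allow) = 133000·495/(123000·1) = 535.2 mm² ⇒ d ≥ 26.11 mm.
The stress limit governs.

38.2 mm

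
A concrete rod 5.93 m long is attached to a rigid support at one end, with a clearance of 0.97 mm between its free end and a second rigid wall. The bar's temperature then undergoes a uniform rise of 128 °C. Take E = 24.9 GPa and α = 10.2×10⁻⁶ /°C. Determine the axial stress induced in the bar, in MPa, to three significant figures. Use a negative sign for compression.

-28.4 MPa

Free thermal expansion αLΔT = 10.2e-6 · 5930 · 128 = 7.742 mm.
The walls engage after the gap closes; constrained expansion = 7.742 − 0.97 = 6.772 mm.
The walls impose strain ε = −(6.772)/5930 = -1.1420e-03; σ = Eε = 24900 · -1.1420e-03 = -28.44 MPa.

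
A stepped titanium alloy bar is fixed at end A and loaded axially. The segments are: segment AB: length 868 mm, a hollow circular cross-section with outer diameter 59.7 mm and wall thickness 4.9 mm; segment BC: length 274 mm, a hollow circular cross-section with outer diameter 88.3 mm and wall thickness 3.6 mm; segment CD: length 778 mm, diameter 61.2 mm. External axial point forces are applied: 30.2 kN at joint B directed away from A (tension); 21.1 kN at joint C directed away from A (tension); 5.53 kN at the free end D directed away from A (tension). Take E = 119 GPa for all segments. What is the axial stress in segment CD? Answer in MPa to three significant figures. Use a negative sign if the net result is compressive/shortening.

Internal axial forces (sectioning from the free end, tension +): N_CD = 5.53 kN, N_BC = 26.63 kN, N_AB = 56.83 kN.
A_CD = 2942 mm².
σ_CD = N_CD/A_CD = 5530/2942 = 1.88 MPa.

1.88 MPa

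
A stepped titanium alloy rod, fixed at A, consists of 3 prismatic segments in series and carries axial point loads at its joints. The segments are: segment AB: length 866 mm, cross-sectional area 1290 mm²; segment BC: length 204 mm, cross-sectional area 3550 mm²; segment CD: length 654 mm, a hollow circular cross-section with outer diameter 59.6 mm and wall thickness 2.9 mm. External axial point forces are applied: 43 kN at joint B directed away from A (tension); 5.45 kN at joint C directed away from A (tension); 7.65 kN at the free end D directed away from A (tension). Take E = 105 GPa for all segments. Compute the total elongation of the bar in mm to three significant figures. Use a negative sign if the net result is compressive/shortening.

Internal axial forces (sectioning from the free end, tension +): N_CD = 7.65 kN, N_BC = 13.1 kN, N_AB = 56.1 kN.
A_CD = 516.6 mm².
δ_AB = 56100·866/(1290·105000) = 0.3587 mm
δ_BC = 13100·204/(3550·105000) = 0.007169 mm
δ_CD = 7650·654/(516.6·105000) = 0.09224 mm
δ = Σδ_i = 0.4581 mm.

0.458 mm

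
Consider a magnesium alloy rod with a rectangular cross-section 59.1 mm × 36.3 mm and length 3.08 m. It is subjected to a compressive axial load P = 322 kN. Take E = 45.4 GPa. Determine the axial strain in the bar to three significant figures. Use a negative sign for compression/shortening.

-0.00331

A = 2145 mm².
σ = N/A = -150.1 MPa; ε = σ/E = -150.1/45400 = -3.306e-03.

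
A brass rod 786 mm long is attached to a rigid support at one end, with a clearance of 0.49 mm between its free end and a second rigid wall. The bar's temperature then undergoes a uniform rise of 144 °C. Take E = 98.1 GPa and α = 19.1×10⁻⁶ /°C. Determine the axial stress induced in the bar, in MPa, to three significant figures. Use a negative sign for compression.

-209 MPa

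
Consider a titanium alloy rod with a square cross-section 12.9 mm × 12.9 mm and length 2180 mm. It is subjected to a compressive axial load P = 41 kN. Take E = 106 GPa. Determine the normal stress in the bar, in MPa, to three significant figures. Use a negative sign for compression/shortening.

A = 166.4 mm².
σ = N/A = -41000/166.4 = -246.4 MPa.

-246 MPa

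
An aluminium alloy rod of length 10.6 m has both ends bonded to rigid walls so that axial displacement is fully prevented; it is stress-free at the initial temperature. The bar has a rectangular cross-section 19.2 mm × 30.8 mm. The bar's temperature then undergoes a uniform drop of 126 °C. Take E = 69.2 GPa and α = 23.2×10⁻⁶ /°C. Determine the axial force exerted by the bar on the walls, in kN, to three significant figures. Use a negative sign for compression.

Free thermal expansion αLΔT = 23.2e-6 · 10600 · -126 = -30.99 mm.
The walls impose strain ε = −(-30.99)/10600 = 2.9232e-03; σ = Eε = 69200 · 2.9232e-03 = 202.3 MPa.
Wall reaction R = σ·A = 202.3·591.4 = 119600 N = 119.6 kN.

120 kN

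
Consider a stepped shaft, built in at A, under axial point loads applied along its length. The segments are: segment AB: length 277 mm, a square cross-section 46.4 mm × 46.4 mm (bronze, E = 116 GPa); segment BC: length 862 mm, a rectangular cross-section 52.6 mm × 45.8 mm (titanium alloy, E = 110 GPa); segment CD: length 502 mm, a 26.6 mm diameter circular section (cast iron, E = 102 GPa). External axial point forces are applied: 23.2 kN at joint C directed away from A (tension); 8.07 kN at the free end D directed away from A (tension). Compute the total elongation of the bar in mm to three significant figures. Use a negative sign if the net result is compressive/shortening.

0.208 mm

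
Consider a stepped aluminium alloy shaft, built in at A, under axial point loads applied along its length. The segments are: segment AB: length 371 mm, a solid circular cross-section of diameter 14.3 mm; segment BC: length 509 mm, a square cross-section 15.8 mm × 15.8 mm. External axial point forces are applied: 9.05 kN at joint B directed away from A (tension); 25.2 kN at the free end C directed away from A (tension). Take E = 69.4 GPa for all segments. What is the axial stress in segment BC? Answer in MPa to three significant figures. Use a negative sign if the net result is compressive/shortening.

101 MPa

Internal axial forces (sectioning from the free end, tension +): N_BC = 25.2 kN, N_AB = 34.25 kN.
A_BC = 249.6 mm².
σ_BC = N_BC/A_BC = 25200/249.6 = 100.9 MPa.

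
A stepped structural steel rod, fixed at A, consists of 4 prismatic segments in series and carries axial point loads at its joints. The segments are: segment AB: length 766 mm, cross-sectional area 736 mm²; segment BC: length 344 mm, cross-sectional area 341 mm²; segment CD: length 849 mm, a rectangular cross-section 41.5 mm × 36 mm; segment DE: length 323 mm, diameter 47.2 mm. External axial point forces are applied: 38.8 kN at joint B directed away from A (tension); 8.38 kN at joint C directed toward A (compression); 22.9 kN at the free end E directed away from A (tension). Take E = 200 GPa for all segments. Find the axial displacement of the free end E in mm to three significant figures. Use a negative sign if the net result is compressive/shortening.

0.437 mm

Internal axial forces (sectioning from the free end, tension +): N_DE = 22.9 kN, N_CD = 22.9 kN, N_BC = 14.52 kN, N_AB = 53.32 kN.
A_CD = 1494 mm².
A_DE = 1750 mm².
δ_AB = 53320·766/(736·200000) = 0.2775 mm
δ_BC = 14520·344/(341·200000) = 0.07324 mm
δ_CD = 22900·849/(1494·200000) = 0.06507 mm
δ_DE = 22900·323/(1750·200000) = 0.02114 mm
δ = Σδ_i = 0.4369 mm.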